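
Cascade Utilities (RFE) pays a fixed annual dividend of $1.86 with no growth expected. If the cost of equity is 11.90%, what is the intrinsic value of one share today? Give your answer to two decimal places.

$15.63

Zero-growth DDM (perpetuity): P₀ = D/r = 1.86 / 0.119 = 15.6303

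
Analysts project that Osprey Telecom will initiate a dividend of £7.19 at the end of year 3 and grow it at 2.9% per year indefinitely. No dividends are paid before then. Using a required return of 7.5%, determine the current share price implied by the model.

Deferred-dividend DDM. At t=2 the remaining stream is a growing perpetuity with first payment D_3 = 7.19.
V_2 = D_3/(r−g) = 7.19/(0.075−0.029) = 156.3043
P₀ = V_2/(1+r)^2 = 156.3043/(1+0.075)^2 = 135.2552

£135.26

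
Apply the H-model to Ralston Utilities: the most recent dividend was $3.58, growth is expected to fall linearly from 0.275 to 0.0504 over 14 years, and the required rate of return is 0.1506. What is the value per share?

$93.70

H-model: P₀ = D₀[(1+g_L) + H(g_S−g_L)]/(r−g_L), with H = 14/2 = 7.
P₀ = 3.58 × [(1+0.0504) + 7×(0.275−0.0504)] / (0.1506−0.0504)
   = 3.58 × 2.6226 / 0.1002 = 93.7017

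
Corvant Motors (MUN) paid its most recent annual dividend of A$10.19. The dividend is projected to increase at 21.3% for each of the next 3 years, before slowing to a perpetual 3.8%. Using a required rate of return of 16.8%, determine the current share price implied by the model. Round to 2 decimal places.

Two-stage DDM. Project D₁…D_3 at 0.213, terminal growth 0.038, discount at r = 0.168.
D_1 = 12.3605
D_2 = 14.9933
D_3 = 18.1868
Terminal value at t=3: TV = D_4/(r−g) = 18.8779/(0.168−0.038) = 145.2147
P₀ = 12.3605/(1+0.168)^1 + 14.9933/(1+0.168)^2 + 18.1868/(1+0.168)^3 + 145.2147/(1+0.168)^3 = 124.1210

A$124.12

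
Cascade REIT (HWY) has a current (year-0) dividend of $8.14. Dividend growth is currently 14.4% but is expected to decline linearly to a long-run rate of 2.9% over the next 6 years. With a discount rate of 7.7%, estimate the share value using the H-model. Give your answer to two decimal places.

H-model: P₀ = D₀[(1+g_L) + H(g_S−g_L)]/(r−g_L), with H = 6/2 = 3.
P₀ = 8.14 × [(1+0.029) + 3×(0.144−0.029)] / (0.077−0.029)
   = 8.14 × 1.3740 / 0.048 = 233.0075

$233.01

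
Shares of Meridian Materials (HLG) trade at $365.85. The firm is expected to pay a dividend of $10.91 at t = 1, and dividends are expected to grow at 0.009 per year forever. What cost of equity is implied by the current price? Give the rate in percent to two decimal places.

3.88%

Rearranging the constant-growth DDM: r = D₁/P₀ + g.
r = 10.9100 / 365.85 + 0.009 = 0.02982 + 0.009 = 0.03882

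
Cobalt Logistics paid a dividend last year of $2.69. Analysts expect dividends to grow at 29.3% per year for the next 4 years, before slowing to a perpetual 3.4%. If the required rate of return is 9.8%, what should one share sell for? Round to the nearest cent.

Two-stage DDM. Project D₁…D_4 at 0.293, terminal growth 0.034, discount at r = 0.098.
D_1 = 3.4782
D_2 = 4.4973
D_3 = 5.8150
D_4 = 7.5188
Terminal value at t=4: TV = D_5/(r−g) = 7.7744/(0.098−0.034) = 121.4750
P₀ = 3.4782/(1+0.098)^1 + 4.4973/(1+0.098)^2 + 5.8150/(1+0.098)^3 + 7.5188/(1+0.098)^4 + 121.4750/(1+0.098)^4 = 100.0390

$100.04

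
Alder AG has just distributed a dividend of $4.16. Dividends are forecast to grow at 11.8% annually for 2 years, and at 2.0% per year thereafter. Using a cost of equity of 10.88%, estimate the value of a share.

Two-stage DDM. Project D₁…D_2 at 0.118, terminal growth 0.02, discount at r = 0.1088.
D_1 = 4.6509
D_2 = 5.1997
Terminal value at t=2: TV = D_3/(r−g) = 5.3037/(0.1088−0.02) = 59.7261
P₀ = 4.6509/(1+0.1088)^1 + 5.1997/(1+0.1088)^2 + 59.7261/(1+0.1088)^2 = 57.0039

$57.00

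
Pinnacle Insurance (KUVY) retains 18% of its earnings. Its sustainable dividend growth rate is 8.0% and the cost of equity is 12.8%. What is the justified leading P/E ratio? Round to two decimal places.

Payout ratio b = 1 − 0.18 = 0.82.
Justified leading P/E = b/(r−g) = 0.82/(0.128−0.08) = 17.0833

17.08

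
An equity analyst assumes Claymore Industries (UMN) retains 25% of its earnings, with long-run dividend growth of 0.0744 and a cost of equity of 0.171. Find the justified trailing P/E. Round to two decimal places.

Payout ratio b = 1 − 0.25 = 0.75.
Justified trailing P/E = b(1+g)/(r−g) = 0.75×(1+0.0744)/(0.171−0.0744) = 8.3416

8.34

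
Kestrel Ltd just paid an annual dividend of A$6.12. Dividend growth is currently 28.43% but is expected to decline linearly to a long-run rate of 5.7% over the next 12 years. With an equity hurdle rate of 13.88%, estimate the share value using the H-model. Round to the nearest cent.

A$181.12

H-model: P₀ = D₀[(1+g_L) + H(g_S−g_L)]/(r−g_L), with H = 12/2 = 6.
P₀ = 6.12 × [(1+0.057) + 6×(0.2843−0.057)] / (0.1388−0.057)
   = 6.12 × 2.4208 / 0.0818 = 181.1161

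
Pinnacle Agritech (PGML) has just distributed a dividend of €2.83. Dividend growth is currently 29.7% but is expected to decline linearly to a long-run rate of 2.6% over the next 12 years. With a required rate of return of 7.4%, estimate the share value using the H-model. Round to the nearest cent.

€156.36

H-model: P₀ = D₀[(1+g_L) + H(g_S−g_L)]/(r−g_L), with H = 12/2 = 6.
P₀ = 2.83 × [(1+0.026) + 6×(0.297−0.026)] / (0.074−0.026)
   = 2.83 × 2.6520 / 0.048 = 156.3575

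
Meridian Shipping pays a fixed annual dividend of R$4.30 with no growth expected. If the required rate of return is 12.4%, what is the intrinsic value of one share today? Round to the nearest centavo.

Zero-growth DDM (perpetuity): P₀ = D/r = 4.30 / 0.124 = 34.6774

R$34.68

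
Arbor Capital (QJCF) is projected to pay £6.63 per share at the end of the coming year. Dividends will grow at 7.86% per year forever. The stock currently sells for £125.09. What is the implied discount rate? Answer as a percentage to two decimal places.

13.16%

Rearranging the constant-growth DDM: r = D₁/P₀ + g.
r = 6.6300 / 125.09 + 0.0786 = 0.05300 + 0.0786 = 0.13160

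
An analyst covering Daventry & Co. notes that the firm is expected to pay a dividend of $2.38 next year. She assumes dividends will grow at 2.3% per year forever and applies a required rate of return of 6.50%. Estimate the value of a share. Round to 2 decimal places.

$56.67

Gordon growth model: P₀ = D₁/(r − g), with D₁ = 2.38 given directly.
P₀ = 2.3800 / (0.065 − 0.023) = 2.3800 / 0.042 = 56.6667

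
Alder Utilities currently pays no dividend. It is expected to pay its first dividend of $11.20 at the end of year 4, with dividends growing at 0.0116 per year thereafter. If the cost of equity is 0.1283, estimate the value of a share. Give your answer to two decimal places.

$66.81

Deferred-dividend DDM. At t=3 the remaining stream is a growing perpetuity with first payment D_4 = 11.20.
V_3 = D_4/(r−g) = 11.20/(0.1283−0.0116) = 95.9726
P₀ = V_3/(1+r)^3 = 95.9726/(1+0.1283)^3 = 66.8149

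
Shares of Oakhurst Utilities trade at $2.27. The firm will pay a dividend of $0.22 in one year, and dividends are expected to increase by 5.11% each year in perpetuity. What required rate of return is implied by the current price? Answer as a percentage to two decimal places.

Rearranging the constant-growth DDM: r = D₁/P₀ + g.
r = 0.2200 / 2.27 + 0.0511 = 0.09692 + 0.0511 = 0.14802

14.80%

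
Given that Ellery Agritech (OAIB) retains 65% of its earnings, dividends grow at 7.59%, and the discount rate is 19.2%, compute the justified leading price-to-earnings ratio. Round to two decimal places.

3.01

Payout ratio b = 1 − 0.65 = 0.35.
Justified leading P/E = b/(r−g) = 0.35/(0.192−0.0759) = 3.0146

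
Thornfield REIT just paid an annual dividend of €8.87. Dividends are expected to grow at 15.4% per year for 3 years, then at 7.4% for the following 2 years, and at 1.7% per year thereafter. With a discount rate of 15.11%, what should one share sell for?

Three-stage DDM. Project D₁…D_5; terminal Gordon value at t=5 with g = 0.017; discount at r = 0.1511.
D_1 = 10.2360
D_2 = 11.8123
D_3 = 13.6314
D_4 = 14.6401
D_5 = 15.7235
TV_5 = 15.9908/(0.1511−0.017) = 119.2454
P₀ = Σ Dₜ/(1+r)ᵗ + TV_5/(1+r)^5 = 101.8663

€101.87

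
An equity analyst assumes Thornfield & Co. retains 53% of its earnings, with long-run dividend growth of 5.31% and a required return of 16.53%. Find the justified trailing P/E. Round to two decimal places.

Payout ratio b = 1 − 0.53 = 0.47.
Justified trailing P/E = b(1+g)/(r−g) = 0.47×(1+0.0531)/(0.1653−0.0531) = 4.4114

4.41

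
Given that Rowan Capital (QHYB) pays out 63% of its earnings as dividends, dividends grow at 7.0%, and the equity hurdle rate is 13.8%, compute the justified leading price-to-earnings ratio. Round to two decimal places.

Justified leading P/E = b/(r−g) = 0.63/(0.138−0.07) = 9.2647

9.26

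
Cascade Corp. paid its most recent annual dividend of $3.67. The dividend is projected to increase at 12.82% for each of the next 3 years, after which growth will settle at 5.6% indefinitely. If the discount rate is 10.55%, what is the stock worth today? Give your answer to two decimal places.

$94.68

Two-stage DDM. Project D₁…D_3 at 0.1282, terminal growth 0.056, discount at r = 0.1055.
D_1 = 4.1405
D_2 = 4.6713
D_3 = 5.2702
Terminal value at t=3: TV = D_4/(r−g) = 5.5653/(0.1055−0.056) = 112.4302
P₀ = 4.1405/(1+0.1055)^1 + 4.6713/(1+0.1055)^2 + 5.2702/(1+0.1055)^3 + 112.4302/(1+0.1055)^3 = 94.6844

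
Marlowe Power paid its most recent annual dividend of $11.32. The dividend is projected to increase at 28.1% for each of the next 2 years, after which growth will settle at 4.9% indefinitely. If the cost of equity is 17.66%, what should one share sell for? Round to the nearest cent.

Two-stage DDM. Project D₁…D_2 at 0.281, terminal growth 0.049, discount at r = 0.1766.
D_1 = 14.5009
D_2 = 18.5757
Terminal value at t=2: TV = D_3/(r−g) = 19.4859/(0.1766−0.049) = 152.7107
P₀ = 14.5009/(1+0.1766)^1 + 18.5757/(1+0.1766)^2 + 152.7107/(1+0.1766)^2 = 136.0516

$136.05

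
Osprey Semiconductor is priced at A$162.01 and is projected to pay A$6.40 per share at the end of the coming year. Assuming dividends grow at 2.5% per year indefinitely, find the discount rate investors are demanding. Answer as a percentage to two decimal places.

Rearranging the constant-growth DDM: r = D₁/P₀ + g.
r = 6.4000 / 162.01 + 0.025 = 0.03950 + 0.025 = 0.06450

6.45%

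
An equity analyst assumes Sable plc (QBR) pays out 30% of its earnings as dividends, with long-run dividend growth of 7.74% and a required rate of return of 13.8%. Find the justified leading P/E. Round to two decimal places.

Justified leading P/E = b/(r−g) = 0.30/(0.138−0.0774) = 4.9505

4.95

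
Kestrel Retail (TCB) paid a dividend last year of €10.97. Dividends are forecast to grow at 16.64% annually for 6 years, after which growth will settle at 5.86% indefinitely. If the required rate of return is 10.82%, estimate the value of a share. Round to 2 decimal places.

Two-stage DDM. Project D₁…D_6 at 0.1664, terminal growth 0.0586, discount at r = 0.1082.
D_1 = 12.7954
D_2 = 14.9246
D_3 = 17.4080
D_4 = 20.3047
D_5 = 23.6834
D_6 = 27.6243
Terminal value at t=6: TV = D_7/(r−g) = 29.2431/(0.1082−0.0586) = 589.5789
P₀ = 12.7954/(1+0.1082)^1 + 14.9246/(1+0.1082)^2 + 17.4080/(1+0.1082)^3 + 20.3047/(1+0.1082)^4 + 23.6834/(1+0.1082)^5 + 27.6243/(1+0.1082)^6 + 589.5789/(1+0.1082)^6 = 397.3322

€397.33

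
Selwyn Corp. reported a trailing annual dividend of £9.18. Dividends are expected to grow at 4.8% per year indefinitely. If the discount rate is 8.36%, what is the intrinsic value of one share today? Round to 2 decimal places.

£270.24

Gordon growth model: P₀ = D₁/(r − g). D₁ = 9.18 × (1 + 0.048) = 9.6206.
P₀ = 9.6206 / (0.0836 − 0.048) = 9.6206 / 0.0356 = 270.2427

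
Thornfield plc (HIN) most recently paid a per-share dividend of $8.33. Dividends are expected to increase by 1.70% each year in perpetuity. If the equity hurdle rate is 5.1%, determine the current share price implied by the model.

$249.17

Gordon growth model: P₀ = D₁/(r − g). D₁ = 8.33 × (1 + 0.017) = 8.4716.
P₀ = 8.4716 / (0.051 − 0.017) = 8.4716 / 0.034 = 249.1650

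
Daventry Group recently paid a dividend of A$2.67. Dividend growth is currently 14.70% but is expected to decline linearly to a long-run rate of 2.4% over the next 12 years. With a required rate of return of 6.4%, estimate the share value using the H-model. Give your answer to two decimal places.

A$117.61

H-model: P₀ = D₀[(1+g_L) + H(g_S−g_L)]/(r−g_L), with H = 12/2 = 6.
P₀ = 2.67 × [(1+0.024) + 6×(0.147−0.024)] / (0.064−0.024)
   = 2.67 × 1.7620 / 0.04 = 117.6135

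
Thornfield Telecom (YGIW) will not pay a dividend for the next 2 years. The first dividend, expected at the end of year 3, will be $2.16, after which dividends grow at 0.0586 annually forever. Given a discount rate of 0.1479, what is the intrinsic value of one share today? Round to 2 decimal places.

$18.36

Deferred-dividend DDM. At t=2 the remaining stream is a growing perpetuity with first payment D_3 = 2.16.
V_2 = D_3/(r−g) = 2.16/(0.1479−0.0586) = 24.1881
P₀ = V_2/(1+r)^2 = 24.1881/(1+0.1479)^2 = 18.3567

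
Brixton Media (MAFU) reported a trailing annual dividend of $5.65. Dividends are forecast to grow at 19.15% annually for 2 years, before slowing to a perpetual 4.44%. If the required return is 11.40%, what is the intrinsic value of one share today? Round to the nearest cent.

Two-stage DDM. Project D₁…D_2 at 0.1915, terminal growth 0.0444, discount at r = 0.114.
D_1 = 6.7320
D_2 = 8.0211
Terminal value at t=2: TV = D_3/(r−g) = 8.3773/(0.114−0.0444) = 120.3633
P₀ = 6.7320/(1+0.114)^1 + 8.0211/(1+0.114)^2 + 120.3633/(1+0.114)^2 = 109.4958

$109.50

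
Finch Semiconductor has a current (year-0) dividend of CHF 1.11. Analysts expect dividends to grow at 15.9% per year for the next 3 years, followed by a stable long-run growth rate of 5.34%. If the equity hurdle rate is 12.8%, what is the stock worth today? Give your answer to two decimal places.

Two-stage DDM. Project D₁…D_3 at 0.159, terminal growth 0.0534, discount at r = 0.128.
D_1 = 1.2865
D_2 = 1.4910
D_3 = 1.7281
Terminal value at t=3: TV = D_4/(r−g) = 1.8204/(0.128−0.0534) = 24.4021
P₀ = 1.2865/(1+0.128)^1 + 1.4910/(1+0.128)^2 + 1.7281/(1+0.128)^3 + 24.4021/(1+0.128)^3 = 20.5184

CHF 20.52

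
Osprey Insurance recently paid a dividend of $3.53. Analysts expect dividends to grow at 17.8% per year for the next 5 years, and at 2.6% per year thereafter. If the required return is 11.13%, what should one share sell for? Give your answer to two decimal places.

Two-stage DDM. Project D₁…D_5 at 0.178, terminal growth 0.026, discount at r = 0.1113.
D_1 = 4.1583
D_2 = 4.8985
D_3 = 5.7705
D_4 = 6.7976
D_5 = 8.0076
Terminal value at t=5: TV = D_6/(r−g) = 8.2158/(0.1113−0.026) = 96.3162
P₀ = 4.1583/(1+0.1113)^1 + 4.8985/(1+0.1113)^2 + 5.7705/(1+0.1113)^3 + 6.7976/(1+0.1113)^4 + 8.0076/(1+0.1113)^5 + 96.3162/(1+0.1113)^5 = 77.9196

$77.92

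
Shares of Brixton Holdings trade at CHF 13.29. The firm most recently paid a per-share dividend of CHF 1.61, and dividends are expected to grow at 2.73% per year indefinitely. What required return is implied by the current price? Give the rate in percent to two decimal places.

15.18%

Rearranging the constant-growth DDM: r = D₁/P₀ + g.
D₁ = 1.61 × (1 + 0.0273) = 1.6540.
r = 1.6540 / 13.29 + 0.0273 = 0.12445 + 0.0273 = 0.15175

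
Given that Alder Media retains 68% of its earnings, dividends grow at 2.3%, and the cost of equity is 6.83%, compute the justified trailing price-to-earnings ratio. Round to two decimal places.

Payout ratio b = 1 − 0.68 = 0.32.
Justified trailing P/E = b(1+g)/(r−g) = 0.32×(1+0.023)/(0.0683−0.023) = 7.2265

7.23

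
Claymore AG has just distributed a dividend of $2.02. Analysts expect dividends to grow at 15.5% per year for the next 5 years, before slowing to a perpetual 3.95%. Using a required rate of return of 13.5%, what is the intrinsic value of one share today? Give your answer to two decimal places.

$34.64

Two-stage DDM. Project D₁…D_5 at 0.155, terminal growth 0.0395, discount at r = 0.135.
D_1 = 2.3331
D_2 = 2.6947
D_3 = 3.1124
D_4 = 3.5948
D_5 = 4.1520
Terminal value at t=5: TV = D_6/(r−g) = 4.3160/(0.135−0.0395) = 45.1942
P₀ = 2.3331/(1+0.135)^1 + 2.6947/(1+0.135)^2 + 3.1124/(1+0.135)^3 + 3.5948/(1+0.135)^4 + 4.1520/(1+0.135)^5 + 45.1942/(1+0.135)^5 = 34.6407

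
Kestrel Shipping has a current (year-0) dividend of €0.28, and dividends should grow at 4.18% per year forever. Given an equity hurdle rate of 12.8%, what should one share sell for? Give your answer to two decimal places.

Gordon growth model: P₀ = D₁/(r − g). D₁ = 0.28 × (1 + 0.0418) = 0.2917.
P₀ = 0.2917 / (0.128 − 0.0418) = 0.2917 / 0.0862 = 3.3840

€3.38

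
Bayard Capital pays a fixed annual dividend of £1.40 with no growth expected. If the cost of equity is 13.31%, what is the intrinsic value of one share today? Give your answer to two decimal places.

Zero-growth DDM (perpetuity): P₀ = D/r = 1.40 / 0.1331 = 10.5184

£10.52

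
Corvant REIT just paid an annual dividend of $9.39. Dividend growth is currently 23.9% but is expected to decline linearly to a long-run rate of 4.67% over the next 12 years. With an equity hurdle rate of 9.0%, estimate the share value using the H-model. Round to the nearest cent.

$477.20

H-model: P₀ = D₀[(1+g_L) + H(g_S−g_L)]/(r−g_L), with H = 12/2 = 6.
P₀ = 9.39 × [(1+0.0467) + 6×(0.239−0.0467)] / (0.09−0.0467)
   = 9.39 × 2.2005 / 0.0433 = 477.1985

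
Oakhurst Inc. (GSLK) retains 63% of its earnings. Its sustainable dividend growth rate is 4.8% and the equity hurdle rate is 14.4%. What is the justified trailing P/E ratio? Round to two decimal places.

Payout ratio b = 1 − 0.63 = 0.37.
Justified trailing P/E = b(1+g)/(r−g) = 0.37×(1+0.048)/(0.144−0.048) = 4.0392

4.04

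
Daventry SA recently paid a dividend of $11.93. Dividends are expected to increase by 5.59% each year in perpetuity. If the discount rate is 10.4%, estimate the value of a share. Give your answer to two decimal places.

$261.89

Gordon growth model: P₀ = D₁/(r − g). D₁ = 11.93 × (1 + 0.0559) = 12.5969.
P₀ = 12.5969 / (0.104 − 0.0559) = 12.5969 / 0.0481 = 261.8895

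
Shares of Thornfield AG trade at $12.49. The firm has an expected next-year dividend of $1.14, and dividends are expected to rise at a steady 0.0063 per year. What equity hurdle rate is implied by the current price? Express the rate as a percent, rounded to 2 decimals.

9.76%

Rearranging the constant-growth DDM: r = D₁/P₀ + g.
r = 1.1400 / 12.49 + 0.0063 = 0.09127 + 0.0063 = 0.09757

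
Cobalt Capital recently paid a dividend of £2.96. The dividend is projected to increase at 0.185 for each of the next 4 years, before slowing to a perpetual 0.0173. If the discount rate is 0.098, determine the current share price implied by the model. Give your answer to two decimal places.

£65.00

Two-stage DDM. Project D₁…D_4 at 0.185, terminal growth 0.0173, discount at r = 0.098.
D_1 = 3.5076
D_2 = 4.1565
D_3 = 4.9255
D_4 = 5.8367
Terminal value at t=4: TV = D_5/(r−g) = 5.9376/(0.098−0.0173) = 73.5768
P₀ = 3.5076/(1+0.098)^1 + 4.1565/(1+0.098)^2 + 4.9255/(1+0.098)^3 + 5.8367/(1+0.098)^4 + 73.5768/(1+0.098)^4 = 64.9997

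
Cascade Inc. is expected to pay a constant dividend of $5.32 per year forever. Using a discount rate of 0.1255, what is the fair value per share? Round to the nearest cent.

Zero-growth DDM (perpetuity): P₀ = D/r = 5.32 / 0.1255 = 42.3904

$42.39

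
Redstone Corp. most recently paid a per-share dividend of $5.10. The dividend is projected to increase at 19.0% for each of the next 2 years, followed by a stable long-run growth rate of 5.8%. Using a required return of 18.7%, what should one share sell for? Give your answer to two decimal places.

$52.28

Two-stage DDM. Project D₁…D_2 at 0.19, terminal growth 0.058, discount at r = 0.187.
D_1 = 6.0690
D_2 = 7.2221
Terminal value at t=2: TV = D_3/(r−g) = 7.6410/(0.187−0.058) = 59.2325
P₀ = 6.0690/(1+0.187)^1 + 7.2221/(1+0.187)^2 + 59.2325/(1+0.187)^2 = 52.2783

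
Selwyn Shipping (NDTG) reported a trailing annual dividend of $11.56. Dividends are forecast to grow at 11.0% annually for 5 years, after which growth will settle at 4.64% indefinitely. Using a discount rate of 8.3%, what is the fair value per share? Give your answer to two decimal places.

Two-stage DDM. Project D₁…D_5 at 0.11, terminal growth 0.0464, discount at r = 0.083.
D_1 = 12.8316
D_2 = 14.2431
D_3 = 15.8098
D_4 = 17.5489
D_5 = 19.4793
Terminal value at t=5: TV = D_6/(r−g) = 20.3831/(0.083−0.0464) = 556.9156
P₀ = 12.8316/(1+0.083)^1 + 14.2431/(1+0.083)^2 + 15.8098/(1+0.083)^3 + 17.5489/(1+0.083)^4 + 19.4793/(1+0.083)^5 + 556.9156/(1+0.083)^5 = 436.0761

$436.08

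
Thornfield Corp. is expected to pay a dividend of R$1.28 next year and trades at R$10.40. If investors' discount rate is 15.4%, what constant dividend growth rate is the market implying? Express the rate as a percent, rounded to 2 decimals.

3.09%

From P₀ = D₁/(r − g), the implied growth is g = r − D₁/P₀.
g = 0.154 − 1.28/10.40 = 0.154 − 0.12308 = 0.03092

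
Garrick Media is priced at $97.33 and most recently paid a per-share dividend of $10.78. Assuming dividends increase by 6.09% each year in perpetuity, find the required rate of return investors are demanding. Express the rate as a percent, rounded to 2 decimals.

17.84%

Rearranging the constant-growth DDM: r = D₁/P₀ + g.
D₁ = 10.78 × (1 + 0.0609) = 11.4365.
r = 11.4365 / 97.33 + 0.0609 = 0.11750 + 0.0609 = 0.17840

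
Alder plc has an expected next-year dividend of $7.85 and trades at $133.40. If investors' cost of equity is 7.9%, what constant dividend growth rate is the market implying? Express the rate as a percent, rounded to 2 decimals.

2.02%

From P₀ = D₁/(r − g), the implied growth is g = r − D₁/P₀.
g = 0.079 − 7.85/133.40 = 0.079 − 0.05885 = 0.02015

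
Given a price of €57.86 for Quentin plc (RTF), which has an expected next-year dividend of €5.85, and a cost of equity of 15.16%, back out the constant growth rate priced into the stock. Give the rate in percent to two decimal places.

5.05%

From P₀ = D₁/(r − g), the implied growth is g = r − D₁/P₀.
g = 0.1516 − 5.85/57.86 = 0.1516 − 0.10111 = 0.05049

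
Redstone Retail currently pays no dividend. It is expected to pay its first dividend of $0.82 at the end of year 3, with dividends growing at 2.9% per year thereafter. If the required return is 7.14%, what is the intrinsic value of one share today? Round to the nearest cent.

Deferred-dividend DDM. At t=2 the remaining stream is a growing perpetuity with first payment D_3 = 0.82.
V_2 = D_3/(r−g) = 0.82/(0.0714−0.029) = 19.3396
P₀ = V_2/(1+r)^2 = 19.3396/(1+0.0714)^2 = 16.8479

$16.85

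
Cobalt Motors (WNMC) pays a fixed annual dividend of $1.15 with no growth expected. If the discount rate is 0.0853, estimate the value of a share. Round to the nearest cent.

Zero-growth DDM (perpetuity): P₀ = D/r = 1.15 / 0.0853 = 13.4818

$13.48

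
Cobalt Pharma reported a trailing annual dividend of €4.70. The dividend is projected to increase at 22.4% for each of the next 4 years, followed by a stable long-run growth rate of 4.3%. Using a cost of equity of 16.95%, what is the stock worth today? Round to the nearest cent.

€67.59

Two-stage DDM. Project D₁…D_4 at 0.224, terminal growth 0.043, discount at r = 0.1695.
D_1 = 5.7528
D_2 = 7.0414
D_3 = 8.6187
D_4 = 10.5493
Terminal value at t=4: TV = D_5/(r−g) = 11.0029/(0.1695−0.043) = 86.9796
P₀ = 5.7528/(1+0.1695)^1 + 7.0414/(1+0.1695)^2 + 8.6187/(1+0.1695)^3 + 10.5493/(1+0.1695)^4 + 86.9796/(1+0.1695)^4 = 67.5908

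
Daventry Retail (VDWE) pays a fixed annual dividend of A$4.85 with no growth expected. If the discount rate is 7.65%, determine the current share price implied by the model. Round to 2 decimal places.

A$63.40

Zero-growth DDM (perpetuity): P₀ = D/r = 4.85 / 0.0765 = 63.3987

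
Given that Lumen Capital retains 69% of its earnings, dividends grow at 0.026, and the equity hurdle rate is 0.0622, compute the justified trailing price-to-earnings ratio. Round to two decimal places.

Payout ratio b = 1 − 0.69 = 0.31.
Justified trailing P/E = b(1+g)/(r−g) = 0.31×(1+0.026)/(0.0622−0.026) = 8.7862

8.79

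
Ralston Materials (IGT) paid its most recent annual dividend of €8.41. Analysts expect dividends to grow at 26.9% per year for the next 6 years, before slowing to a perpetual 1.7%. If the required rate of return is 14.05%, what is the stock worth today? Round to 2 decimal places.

Two-stage DDM. Project D₁…D_6 at 0.269, terminal growth 0.017, discount at r = 0.1405.
D_1 = 10.6723
D_2 = 13.5431
D_3 = 17.1862
D_4 = 21.8093
D_5 = 27.6760
D_6 = 35.1209
Terminal value at t=6: TV = D_7/(r−g) = 35.7180/(0.1405−0.017) = 289.2143
P₀ = 10.6723/(1+0.1405)^1 + 13.5431/(1+0.1405)^2 + 17.1862/(1+0.1405)^3 + 21.8093/(1+0.1405)^4 + 27.6760/(1+0.1405)^5 + 35.1209/(1+0.1405)^6 + 289.2143/(1+0.1405)^6 = 205.9617

€205.96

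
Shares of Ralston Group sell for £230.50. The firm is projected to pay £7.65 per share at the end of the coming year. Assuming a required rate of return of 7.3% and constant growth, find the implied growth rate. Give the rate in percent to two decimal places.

From P₀ = D₁/(r − g), the implied growth is g = r − D₁/P₀.
g = 0.073 − 7.65/230.50 = 0.073 − 0.03319 = 0.03981

3.98%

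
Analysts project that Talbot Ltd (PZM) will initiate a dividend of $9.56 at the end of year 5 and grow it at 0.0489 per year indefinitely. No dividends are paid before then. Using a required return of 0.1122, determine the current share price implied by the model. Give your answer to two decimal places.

$98.70

Deferred-dividend DDM. At t=4 the remaining stream is a growing perpetuity with first payment D_5 = 9.56.
V_4 = D_5/(r−g) = 9.56/(0.1122−0.0489) = 151.0269
P₀ = V_4/(1+r)^4 = 151.0269/(1+0.1122)^4 = 98.7012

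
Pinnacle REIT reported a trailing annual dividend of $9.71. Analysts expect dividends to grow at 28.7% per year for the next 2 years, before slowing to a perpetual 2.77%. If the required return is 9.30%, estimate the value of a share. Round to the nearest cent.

Two-stage DDM. Project D₁…D_2 at 0.287, terminal growth 0.0277, discount at r = 0.093.
D_1 = 12.4968
D_2 = 16.0833
Terminal value at t=2: TV = D_3/(r−g) = 16.5289/(0.093−0.0277) = 253.1218
P₀ = 12.4968/(1+0.093)^1 + 16.0833/(1+0.093)^2 + 253.1218/(1+0.093)^2 = 236.7759

$236.78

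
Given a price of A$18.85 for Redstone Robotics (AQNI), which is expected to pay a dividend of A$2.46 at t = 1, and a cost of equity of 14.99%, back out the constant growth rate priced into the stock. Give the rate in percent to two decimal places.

1.94%

From P₀ = D₁/(r − g), the implied growth is g = r − D₁/P₀.
g = 0.1499 − 2.46/18.85 = 0.1499 − 0.13050 = 0.01940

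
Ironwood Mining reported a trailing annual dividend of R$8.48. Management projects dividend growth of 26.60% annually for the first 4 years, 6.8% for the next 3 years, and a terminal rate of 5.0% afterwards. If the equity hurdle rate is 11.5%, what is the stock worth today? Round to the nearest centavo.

R$285.96

Three-stage DDM. Project D₁…D_7; terminal Gordon value at t=7 with g = 0.05; discount at r = 0.115.
D_1 = 10.7357
D_2 = 13.5914
D_3 = 17.2067
D_4 = 21.7837
D_5 = 23.2649
D_6 = 24.8470
D_7 = 26.5365
TV_7 = 27.8634/(0.115−0.05) = 428.6673
P₀ = Σ Dₜ/(1+r)ᵗ + TV_7/(1+r)^7 = 285.9604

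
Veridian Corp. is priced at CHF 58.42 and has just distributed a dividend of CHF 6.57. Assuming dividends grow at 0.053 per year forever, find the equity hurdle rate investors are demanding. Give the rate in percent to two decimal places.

Rearranging the constant-growth DDM: r = D₁/P₀ + g.
D₁ = 6.57 × (1 + 0.053) = 6.9182.
r = 6.9182 / 58.42 + 0.053 = 0.11842 + 0.053 = 0.17142

17.14%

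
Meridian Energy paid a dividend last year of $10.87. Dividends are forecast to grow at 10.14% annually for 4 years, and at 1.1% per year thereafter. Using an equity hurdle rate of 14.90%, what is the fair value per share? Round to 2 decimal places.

Two-stage DDM. Project D₁…D_4 at 0.1014, terminal growth 0.011, discount at r = 0.149.
D_1 = 11.9722
D_2 = 13.1862
D_3 = 14.5233
D_4 = 15.9959
Terminal value at t=4: TV = D_5/(r−g) = 16.1719/(0.149−0.011) = 117.1877
P₀ = 11.9722/(1+0.149)^1 + 13.1862/(1+0.149)^2 + 14.5233/(1+0.149)^3 + 15.9959/(1+0.149)^4 + 117.1877/(1+0.149)^4 = 106.3956

$106.40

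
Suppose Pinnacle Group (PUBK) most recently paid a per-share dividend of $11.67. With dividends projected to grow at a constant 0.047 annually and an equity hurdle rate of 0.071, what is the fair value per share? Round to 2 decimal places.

Gordon growth model: P₀ = D₁/(r − g). D₁ = 11.67 × (1 + 0.047) = 12.2185.
P₀ = 12.2185 / (0.071 − 0.047) = 12.2185 / 0.024 = 509.1038

$509.10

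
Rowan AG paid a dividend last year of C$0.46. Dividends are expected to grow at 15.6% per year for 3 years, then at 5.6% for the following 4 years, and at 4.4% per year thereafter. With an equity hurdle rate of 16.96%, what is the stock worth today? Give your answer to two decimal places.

C$5.19

Three-stage DDM. Project D₁…D_7; terminal Gordon value at t=7 with g = 0.044; discount at r = 0.1696.
D_1 = 0.5318
D_2 = 0.6147
D_3 = 0.7106
D_4 = 0.7504
D_5 = 0.7924
D_6 = 0.8368
D_7 = 0.8837
TV_7 = 0.9225/(0.1696−0.044) = 7.3451
P₀ = Σ Dₜ/(1+r)ᵗ + TV_7/(1+r)^7 = 5.1865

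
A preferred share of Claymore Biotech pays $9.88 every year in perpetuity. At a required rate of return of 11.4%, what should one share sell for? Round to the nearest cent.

$86.67

Zero-growth DDM (perpetuity): P₀ = D/r = 9.88 / 0.114 = 86.6667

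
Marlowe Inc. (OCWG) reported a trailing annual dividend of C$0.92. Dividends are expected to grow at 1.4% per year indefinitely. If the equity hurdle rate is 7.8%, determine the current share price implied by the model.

Gordon growth model: P₀ = D₁/(r − g). D₁ = 0.92 × (1 + 0.014) = 0.9329.
P₀ = 0.9329 / (0.078 − 0.014) = 0.9329 / 0.064 = 14.5762

C$14.58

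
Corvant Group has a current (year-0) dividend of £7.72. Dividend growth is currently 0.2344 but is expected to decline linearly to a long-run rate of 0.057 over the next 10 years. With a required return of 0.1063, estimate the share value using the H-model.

£304.42

H-model: P₀ = D₀[(1+g_L) + H(g_S−g_L)]/(r−g_L), with H = 10/2 = 5.
P₀ = 7.72 × [(1+0.057) + 5×(0.2344−0.057)] / (0.1063−0.057)
   = 7.72 × 1.9440 / 0.0493 = 304.4154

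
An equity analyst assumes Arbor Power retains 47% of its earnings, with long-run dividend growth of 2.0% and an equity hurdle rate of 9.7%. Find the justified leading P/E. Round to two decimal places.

6.88

Payout ratio b = 1 − 0.47 = 0.53.
Justified leading P/E = b/(r−g) = 0.53/(0.097−0.02) = 6.8831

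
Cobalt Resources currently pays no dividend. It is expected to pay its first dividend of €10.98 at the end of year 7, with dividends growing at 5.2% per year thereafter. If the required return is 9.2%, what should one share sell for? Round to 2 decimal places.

Deferred-dividend DDM. At t=6 the remaining stream is a growing perpetuity with first payment D_7 = 10.98.
V_6 = D_7/(r−g) = 10.98/(0.092−0.052) = 274.5000
P₀ = V_6/(1+r)^6 = 274.5000/(1+0.092)^6 = 161.8850

€161.88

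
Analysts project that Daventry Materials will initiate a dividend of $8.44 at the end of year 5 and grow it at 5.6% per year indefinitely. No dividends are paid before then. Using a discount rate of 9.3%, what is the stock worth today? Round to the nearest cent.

Deferred-dividend DDM. At t=4 the remaining stream is a growing perpetuity with first payment D_5 = 8.44.
V_4 = D_5/(r−g) = 8.44/(0.093−0.056) = 228.1081
P₀ = V_4/(1+r)^4 = 228.1081/(1+0.093)^4 = 159.8307

$159.83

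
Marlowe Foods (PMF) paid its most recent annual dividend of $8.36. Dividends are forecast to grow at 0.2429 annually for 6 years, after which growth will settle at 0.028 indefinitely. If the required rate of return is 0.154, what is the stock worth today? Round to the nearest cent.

$172.03

Two-stage DDM. Project D₁…D_6 at 0.2429, terminal growth 0.028, discount at r = 0.154.
D_1 = 10.3906
D_2 = 12.9145
D_3 = 16.0515
D_4 = 19.9504
D_5 = 24.7963
D_6 = 30.8193
Terminal value at t=6: TV = D_7/(r−g) = 31.6823/(0.154−0.028) = 251.4467
P₀ = 10.3906/(1+0.154)^1 + 12.9145/(1+0.154)^2 + 16.0515/(1+0.154)^3 + 19.9504/(1+0.154)^4 + 24.7963/(1+0.154)^5 + 30.8193/(1+0.154)^6 + 251.4467/(1+0.154)^6 = 172.0271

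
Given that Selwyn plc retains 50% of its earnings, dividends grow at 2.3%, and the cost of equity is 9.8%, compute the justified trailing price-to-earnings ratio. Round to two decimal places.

6.82

Payout ratio b = 1 − 0.50 = 0.50.
Justified trailing P/E = b(1+g)/(r−g) = 0.50×(1+0.023)/(0.098−0.023) = 6.8200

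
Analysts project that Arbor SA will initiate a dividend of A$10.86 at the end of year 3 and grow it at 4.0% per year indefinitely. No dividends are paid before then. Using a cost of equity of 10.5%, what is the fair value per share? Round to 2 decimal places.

Deferred-dividend DDM. At t=2 the remaining stream is a growing perpetuity with first payment D_3 = 10.86.
V_2 = D_3/(r−g) = 10.86/(0.105−0.04) = 167.0769
P₀ = V_2/(1+r)^2 = 167.0769/(1+0.105)^2 = 136.8333

A$136.83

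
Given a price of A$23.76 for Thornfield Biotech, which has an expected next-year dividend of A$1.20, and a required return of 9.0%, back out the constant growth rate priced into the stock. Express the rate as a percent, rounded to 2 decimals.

3.95%

From P₀ = D₁/(r − g), the implied growth is g = r − D₁/P₀.
g = 0.09 − 1.20/23.76 = 0.09 − 0.05051 = 0.03949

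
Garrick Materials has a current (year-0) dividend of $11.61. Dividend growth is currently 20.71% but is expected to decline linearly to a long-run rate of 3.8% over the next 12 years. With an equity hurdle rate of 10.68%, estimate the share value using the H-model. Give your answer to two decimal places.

H-model: P₀ = D₀[(1+g_L) + H(g_S−g_L)]/(r−g_L), with H = 12/2 = 6.
P₀ = 11.61 × [(1+0.038) + 6×(0.2071−0.038)] / (0.1068−0.038)
   = 11.61 × 2.0526 / 0.0688 = 346.3763

$346.38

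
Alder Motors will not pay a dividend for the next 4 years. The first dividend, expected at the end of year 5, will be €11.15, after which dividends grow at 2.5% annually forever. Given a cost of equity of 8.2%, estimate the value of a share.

€142.72

Deferred-dividend DDM. At t=4 the remaining stream is a growing perpetuity with first payment D_5 = 11.15.
V_4 = D_5/(r−g) = 11.15/(0.082−0.025) = 195.6140
P₀ = V_4/(1+r)^4 = 195.6140/(1+0.082)^4 = 142.7220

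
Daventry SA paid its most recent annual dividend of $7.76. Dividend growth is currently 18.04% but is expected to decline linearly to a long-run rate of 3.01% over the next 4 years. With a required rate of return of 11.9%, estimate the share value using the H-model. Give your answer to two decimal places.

$116.16

H-model: P₀ = D₀[(1+g_L) + H(g_S−g_L)]/(r−g_L), with H = 4/2 = 2.
P₀ = 7.76 × [(1+0.0301) + 2×(0.1804−0.0301)] / (0.119−0.0301)
   = 7.76 × 1.3307 / 0.0889 = 116.1556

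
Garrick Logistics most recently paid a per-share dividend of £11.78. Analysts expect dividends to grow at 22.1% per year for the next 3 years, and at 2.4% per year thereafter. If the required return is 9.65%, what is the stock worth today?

Two-stage DDM. Project D₁…D_3 at 0.221, terminal growth 0.024, discount at r = 0.0965.
D_1 = 14.3834
D_2 = 17.5621
D_3 = 21.4433
Terminal value at t=3: TV = D_4/(r−g) = 21.9580/(0.0965−0.024) = 302.8686
P₀ = 14.3834/(1+0.0965)^1 + 17.5621/(1+0.0965)^2 + 21.4433/(1+0.0965)^3 + 302.8686/(1+0.0965)^3 = 273.7256

£273.73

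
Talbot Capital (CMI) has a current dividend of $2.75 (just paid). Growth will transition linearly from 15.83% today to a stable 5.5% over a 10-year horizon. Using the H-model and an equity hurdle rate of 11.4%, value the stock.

H-model: P₀ = D₀[(1+g_L) + H(g_S−g_L)]/(r−g_L), with H = 10/2 = 5.
P₀ = 2.75 × [(1+0.055) + 5×(0.1583−0.055)] / (0.114−0.055)
   = 2.75 × 1.5715 / 0.059 = 73.2479

$73.25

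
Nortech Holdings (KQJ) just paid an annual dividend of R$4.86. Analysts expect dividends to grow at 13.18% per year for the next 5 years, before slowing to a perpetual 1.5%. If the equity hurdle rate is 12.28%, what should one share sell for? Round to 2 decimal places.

Two-stage DDM. Project D₁…D_5 at 0.1318, terminal growth 0.015, discount at r = 0.1228.
D_1 = 5.5005
D_2 = 6.2255
D_3 = 7.0460
D_4 = 7.9747
D_5 = 9.0258
Terminal value at t=5: TV = D_6/(r−g) = 9.1612/(0.1228−0.015) = 84.9830
P₀ = 5.5005/(1+0.1228)^1 + 6.2255/(1+0.1228)^2 + 7.0460/(1+0.1228)^3 + 7.9747/(1+0.1228)^4 + 9.0258/(1+0.1228)^5 + 84.9830/(1+0.1228)^5 = 72.5140

R$72.51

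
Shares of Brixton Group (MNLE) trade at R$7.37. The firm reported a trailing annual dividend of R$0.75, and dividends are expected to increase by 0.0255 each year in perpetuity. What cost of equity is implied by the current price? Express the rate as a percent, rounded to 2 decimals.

Rearranging the constant-growth DDM: r = D₁/P₀ + g.
D₁ = 0.75 × (1 + 0.0255) = 0.7691.
r = 0.7691 / 7.37 + 0.0255 = 0.10436 + 0.0255 = 0.12986

12.99%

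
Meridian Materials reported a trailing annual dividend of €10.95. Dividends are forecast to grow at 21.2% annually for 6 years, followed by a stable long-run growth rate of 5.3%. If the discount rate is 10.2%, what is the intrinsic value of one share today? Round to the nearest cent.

€509.34

Two-stage DDM. Project D₁…D_6 at 0.212, terminal growth 0.053, discount at r = 0.102.
D_1 = 13.2714
D_2 = 16.0849
D_3 = 19.4949
D_4 = 23.6279
D_5 = 28.6370
D_6 = 34.7080
Terminal value at t=6: TV = D_7/(r−g) = 36.5475/(0.102−0.053) = 745.8683
P₀ = 13.2714/(1+0.102)^1 + 16.0849/(1+0.102)^2 + 19.4949/(1+0.102)^3 + 23.6279/(1+0.102)^4 + 28.6370/(1+0.102)^5 + 34.7080/(1+0.102)^6 + 745.8683/(1+0.102)^6 = 509.3359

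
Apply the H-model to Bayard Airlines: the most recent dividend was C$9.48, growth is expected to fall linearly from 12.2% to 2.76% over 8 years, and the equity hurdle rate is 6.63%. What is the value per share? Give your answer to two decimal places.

C$344.22

H-model: P₀ = D₀[(1+g_L) + H(g_S−g_L)]/(r−g_L), with H = 8/2 = 4.
P₀ = 9.48 × [(1+0.0276) + 4×(0.122−0.0276)] / (0.0663−0.0276)
   = 9.48 × 1.4052 / 0.0387 = 344.2195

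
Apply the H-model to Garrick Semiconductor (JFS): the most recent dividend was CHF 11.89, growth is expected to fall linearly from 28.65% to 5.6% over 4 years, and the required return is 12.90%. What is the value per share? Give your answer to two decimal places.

H-model: P₀ = D₀[(1+g_L) + H(g_S−g_L)]/(r−g_L), with H = 4/2 = 2.
P₀ = 11.89 × [(1+0.056) + 2×(0.2865−0.056)] / (0.129−0.056)
   = 11.89 × 1.5170 / 0.073 = 247.0840

CHF 247.08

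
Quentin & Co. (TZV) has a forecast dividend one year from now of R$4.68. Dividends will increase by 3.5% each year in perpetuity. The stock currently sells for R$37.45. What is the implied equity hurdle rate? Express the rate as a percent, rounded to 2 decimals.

Rearranging the constant-growth DDM: r = D₁/P₀ + g.
r = 4.6800 / 37.45 + 0.035 = 0.12497 + 0.035 = 0.15997

16.00%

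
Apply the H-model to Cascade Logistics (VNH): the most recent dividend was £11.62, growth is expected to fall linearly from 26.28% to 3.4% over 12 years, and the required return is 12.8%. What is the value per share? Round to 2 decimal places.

H-model: P₀ = D₀[(1+g_L) + H(g_S−g_L)]/(r−g_L), with H = 12/2 = 6.
P₀ = 11.62 × [(1+0.034) + 6×(0.2628−0.034)] / (0.128−0.034)
   = 11.62 × 2.4068 / 0.094 = 297.5214

£297.52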